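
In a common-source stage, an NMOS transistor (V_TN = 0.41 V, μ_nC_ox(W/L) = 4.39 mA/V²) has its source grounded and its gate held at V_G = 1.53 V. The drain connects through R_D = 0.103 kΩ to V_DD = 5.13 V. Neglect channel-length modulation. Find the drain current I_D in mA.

V_GS = V_G = 1.53 V, so V_ov = 1.53 − 0.41 = 1.12 V.
Assume saturation: I_D = ½ k_n V_ov² = 0.5 × 4.39 × 1.12² = 2.75 mA, giving V_DS = V_DD − I_D R_D = 5.13 − 2.75 × 0.103 = 4.85 V.
V_DS = 4.85 V ≥ V_ov = 1.12 V, confirming saturation.

I_D = 2.75 mA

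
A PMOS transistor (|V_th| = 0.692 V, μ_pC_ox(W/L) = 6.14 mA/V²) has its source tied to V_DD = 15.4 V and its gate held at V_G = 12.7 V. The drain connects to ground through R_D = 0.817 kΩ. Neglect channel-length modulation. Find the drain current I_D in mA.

I_D = 12.4 mA

V_SG = V_DD − V_G = 15.4 − 12.7 = 2.7 V, so V_ov = 2.7 − 0.692 = 2.01 V.
Assume saturation: I_D = ½ k_p V_ov² = 0.5 × 6.14 × 2.01² = 12.4 mA, giving V_SD = V_DD − I_D R_D = 15.4 − 12.4 × 0.817 = 5.29 V.
V_SD = 5.29 V ≥ V_ov = 2.01 V, confirming saturation.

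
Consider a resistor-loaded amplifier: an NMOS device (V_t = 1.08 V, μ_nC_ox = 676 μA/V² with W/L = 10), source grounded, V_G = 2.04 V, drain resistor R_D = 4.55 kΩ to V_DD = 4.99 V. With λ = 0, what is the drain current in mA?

V_GS = V_G = 2.04 V, so V_ov = 2.04 − 1.08 = 0.96 V.
k_n = μ_nC_ox · (W/L) = 6.76 mA/V².
Assume saturation: I_D = ½ k_n V_ov² = 0.5 × 6.76 × 0.96² = 3.12 mA, giving V_DS = V_DD − I_D R_D = 4.99 − 3.12 × 4.55 = -9.18 V.
But -9.18 V < V_ov = 0.96 V, so the device is actually in triode.
In triode I_D = k_n[V_ov V_DS − ½ V_DS²] and I_D = (V_DD − V_DS)/R_D. Equating: 15.4 V_DS² − 30.53 V_DS + 4.99 = 0, giving V_DS = 0.18 V (the root below V_ov).
I_D = (4.99 − 0.18) / 4.55 = 1.06 mA.

I_D = 1.06 mA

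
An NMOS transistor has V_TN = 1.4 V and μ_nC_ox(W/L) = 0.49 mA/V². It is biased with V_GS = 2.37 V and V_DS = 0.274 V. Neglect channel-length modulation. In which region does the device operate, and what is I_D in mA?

Triode; I_D = 0.112 mA

V_ov = V_GS − V_TN = 2.37 − 1.4 = 0.97 V.
Since V_DS = 0.274 V < V_ov = 0.97 V, the device is in the triode region.
I_D = k_n [V_ov · V_DS − ½ V_DS²] = 0.49 × [0.97 × 0.274 − 0.5 × 0.274²] = 0.112 mA.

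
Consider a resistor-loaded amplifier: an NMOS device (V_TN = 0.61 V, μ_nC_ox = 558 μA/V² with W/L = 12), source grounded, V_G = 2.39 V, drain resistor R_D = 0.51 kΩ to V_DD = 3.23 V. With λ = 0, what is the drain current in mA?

I_D = 5.31 mA

V_GS = V_G = 2.39 V, so V_ov = 2.39 − 0.61 = 1.78 V.
k_n = μ_nC_ox · (W/L) = 6.696 mA/V².
Assume saturation: I_D = ½ k_n V_ov² = 0.5 × 6.696 × 1.78² = 10.6 mA, giving V_DS = V_DD − I_D R_D = 3.23 − 10.6 × 0.51 = -2.18 V.
But -2.18 V < V_ov = 1.78 V, so the device is actually in triode.
In triode I_D = k_n[V_ov V_DS − ½ V_DS²] and I_D = (V_DD − V_DS)/R_D. Equating: 1.71 V_DS² − 7.079 V_DS + 3.23 = 0, giving V_DS = 0.522 V (the root below V_ov).
I_D = (3.23 − 0.522) / 0.51 = 5.31 mA.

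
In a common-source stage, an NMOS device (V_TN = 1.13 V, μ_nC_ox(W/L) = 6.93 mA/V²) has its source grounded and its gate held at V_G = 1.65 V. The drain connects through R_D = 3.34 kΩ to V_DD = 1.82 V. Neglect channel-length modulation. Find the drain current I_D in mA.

I_D = 0.496 mA

V_GS = V_G = 1.65 V, so V_ov = 1.65 − 1.13 = 0.52 V.
Assume saturation: I_D = ½ k_n V_ov² = 0.5 × 6.93 × 0.52² = 0.937 mA, giving V_DS = V_DD − I_D R_D = 1.82 − 0.937 × 3.34 = -1.31 V.
But -1.31 V < V_ov = 0.52 V, so the device is actually in triode.
In triode I_D = k_n[V_ov V_DS − ½ V_DS²] and I_D = (V_DD − V_DS)/R_D. Equating: 11.6 V_DS² − 13.04 V_DS + 1.82 = 0, giving V_DS = 0.163 V (the root below V_ov).
I_D = (1.82 − 0.163) / 3.34 = 0.496 mA.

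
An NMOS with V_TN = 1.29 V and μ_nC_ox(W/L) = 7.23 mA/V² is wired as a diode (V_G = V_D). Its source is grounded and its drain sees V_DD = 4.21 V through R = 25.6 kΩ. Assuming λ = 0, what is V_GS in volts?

V_GS = 1.46 V

With gate tied to drain, V_GS = V_DS ≥ V_GS − V_TN, so the device is in saturation.
KCL at the drain: ½ k_n (V_GS − V_TN)² = (V_DD − V_GS)/R.
Let x = V_GS − 1.29. Then 92.5 x² + x − 2.92 = 0, giving x = 0.172 V (positive root), so V_GS = 1.46 V.
I_D = (V_DD − V_GS)/R = (4.21 − 1.46) / 25.6 = 0.107 mA.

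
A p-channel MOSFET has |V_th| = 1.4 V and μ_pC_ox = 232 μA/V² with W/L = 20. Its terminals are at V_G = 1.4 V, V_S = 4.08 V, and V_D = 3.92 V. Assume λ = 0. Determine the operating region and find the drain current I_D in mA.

Triode; I_D = 0.891 mA

V_SG = V_S − V_G = 4.08 − 1.4 = 2.68 V; V_SD = V_S − V_D = 4.08 − 3.92 = 0.16 V.
k_p = μ_pC_ox · (W/L) = 4.64 mA/V².
V_ov = V_SG − |V_th| = 2.68 − 1.4 = 1.28 V.
Since V_SD = 0.16 V < V_ov = 1.28 V, the device is in the triode region.
I_D = k_p [V_ov · V_SD − ½ V_SD²] = 4.64 × [1.28 × 0.16 − 0.5 × 0.16²] = 0.891 mA.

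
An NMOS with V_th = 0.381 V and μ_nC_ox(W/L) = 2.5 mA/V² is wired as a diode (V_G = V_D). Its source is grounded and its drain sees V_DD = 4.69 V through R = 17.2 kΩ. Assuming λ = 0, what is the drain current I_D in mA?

I_D = 0.226 mA

With gate tied to drain, V_GS = V_DS ≥ V_GS − V_th, so the device is in saturation.
KCL at the drain: ½ k_n (V_GS − V_th)² = (V_DD − V_GS)/R.
Let x = V_GS − 0.381. Then 21.5 x² + x − 4.309 = 0, giving x = 0.425 V (positive root), so V_GS = 0.806 V.
I_D = (V_DD − V_GS)/R = (4.69 − 0.806) / 17.2 = 0.226 mA.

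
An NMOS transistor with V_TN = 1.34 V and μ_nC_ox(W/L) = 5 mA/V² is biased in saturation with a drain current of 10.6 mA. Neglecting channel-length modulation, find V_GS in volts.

V_GS = 3.40 V

In saturation I_D = ½ k_n (V_GS − V_TN)², so V_GS − V_TN = √(2 I_D / k_n) = √(2 × 10.6 / 5) = 2.06 V.
V_GS = 1.34 + 2.06 = 3.4 V.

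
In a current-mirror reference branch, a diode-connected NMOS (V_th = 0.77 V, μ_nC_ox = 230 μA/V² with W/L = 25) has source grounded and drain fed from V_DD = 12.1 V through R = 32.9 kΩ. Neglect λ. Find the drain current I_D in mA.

I_D = 0.334 mA

With gate tied to drain, V_GS = V_DS ≥ V_GS − V_th, so the device is in saturation.
k_n = μ_nC_ox · (W/L) = 5.75 mA/V².
KCL at the drain: ½ k_n (V_GS − V_th)² = (V_DD − V_GS)/R.
Let x = V_GS − 0.77. Then 94.6 x² + x − 11.33 = 0, giving x = 0.341 V (positive root), so V_GS = 1.11 V.
I_D = (V_DD − V_GS)/R = (12.1 − 1.11) / 32.9 = 0.334 mA.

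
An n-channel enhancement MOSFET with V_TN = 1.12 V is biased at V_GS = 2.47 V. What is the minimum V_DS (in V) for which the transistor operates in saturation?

The boundary between triode and saturation is V_DS = V_GS − V_TN = V_ov.
V_ov = 2.47 − 1.12 = 1.35 V.

V_DS,sat = 1.35 V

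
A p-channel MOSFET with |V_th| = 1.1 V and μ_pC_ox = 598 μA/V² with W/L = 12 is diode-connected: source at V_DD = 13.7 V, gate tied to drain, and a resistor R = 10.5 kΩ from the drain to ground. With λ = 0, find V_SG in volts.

V_SG = 1.67 V

With gate tied to drain, V_SG = V_SD ≥ V_SG − |V_th|, so the device is in saturation.
k_p = μ_pC_ox · (W/L) = 7.176 mA/V².
KCL at the drain: ½ k_p (V_SG − |V_th|)² = (V_DD − V_SG)/R.
Let x = V_SG − 1.1. Then 37.7 x² + x − 12.6 = 0, giving x = 0.565 V (positive root), so V_SG = 1.67 V.
I_D = (V_DD − V_SG)/R = (13.7 − 1.67) / 10.5 = 1.15 mA.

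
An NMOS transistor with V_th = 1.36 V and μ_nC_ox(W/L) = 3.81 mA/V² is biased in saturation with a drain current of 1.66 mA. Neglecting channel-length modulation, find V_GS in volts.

V_GS = 2.29 V

In saturation I_D = ½ k_n (V_GS − V_th)², so V_GS − V_th = √(2 I_D / k_n) = √(2 × 1.66 / 3.81) = 0.933 V.
V_GS = 1.36 + 0.933 = 2.29 V.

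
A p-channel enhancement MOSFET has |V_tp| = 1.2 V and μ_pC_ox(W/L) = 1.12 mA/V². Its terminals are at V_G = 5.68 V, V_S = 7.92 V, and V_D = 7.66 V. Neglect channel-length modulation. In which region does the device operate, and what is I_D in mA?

Triode; I_D = 0.265 mA

V_SG = V_S − V_G = 7.92 − 5.68 = 2.24 V; V_SD = V_S − V_D = 7.92 − 7.66 = 0.26 V.
V_ov = V_SG − |V_tp| = 2.24 − 1.2 = 1.04 V.
Since V_SD = 0.26 V < V_ov = 1.04 V, the device is in the triode region.
I_D = k_p [V_ov · V_SD − ½ V_SD²] = 1.12 × [1.04 × 0.26 − 0.5 × 0.26²] = 0.265 mA.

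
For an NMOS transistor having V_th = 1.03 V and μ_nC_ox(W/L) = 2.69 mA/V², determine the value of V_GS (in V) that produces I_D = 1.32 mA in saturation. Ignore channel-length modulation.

V_GS = 2.02 V

In saturation I_D = ½ k_n (V_GS − V_th)², so V_GS − V_th = √(2 I_D / k_n) = √(2 × 1.32 / 2.69) = 0.991 V.
V_GS = 1.03 + 0.991 = 2.02 V.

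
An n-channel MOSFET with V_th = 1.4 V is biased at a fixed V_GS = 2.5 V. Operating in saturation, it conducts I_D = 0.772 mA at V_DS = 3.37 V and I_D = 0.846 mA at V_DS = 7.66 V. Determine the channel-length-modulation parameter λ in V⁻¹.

With V_GS fixed, I_D ∝ (1 + λ V_DS) in saturation, so I_D2/I_D1 = (1 + λ V_DS2)/(1 + λ V_DS1).
0.846/0.772 = 1.096 = (1 + 7.66 λ)/(1 + 3.37 λ).
Solving: λ (I_D1 V_DS2 − I_D2 V_DS1) = I_D2 − I_D1, so λ = (0.846 − 0.772) / (0.772 × 7.66 − 0.846 × 3.37) = 0.074 / 3.06 = 0.0242 V⁻¹.

λ = 0.0242 V⁻¹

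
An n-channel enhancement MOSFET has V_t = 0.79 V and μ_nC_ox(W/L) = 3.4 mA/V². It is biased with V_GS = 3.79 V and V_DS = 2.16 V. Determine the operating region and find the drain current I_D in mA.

V_ov = V_GS − V_t = 3.79 − 0.79 = 3 V.
Since V_DS = 2.16 V < V_ov = 3 V, the device is in the triode region.
I_D = k_n [V_ov · V_DS − ½ V_DS²] = 3.4 × [3 × 2.16 − 0.5 × 2.16²] = 14.1 mA.

Triode; I_D = 14.1 mA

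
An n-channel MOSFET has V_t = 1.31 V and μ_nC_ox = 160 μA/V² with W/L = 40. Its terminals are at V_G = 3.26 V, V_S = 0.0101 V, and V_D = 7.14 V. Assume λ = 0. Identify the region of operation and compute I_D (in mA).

V_GS = V_G − V_S = 3.26 − 0.0101 = 3.25 V; V_DS = V_D − V_S = 7.14 − 0.0101 = 7.13 V.
k_n = μ_nC_ox · (W/L) = 6.4 mA/V².
V_ov = V_GS − V_t = 3.25 − 1.31 = 1.94 V.
Since V_DS = 7.13 V ≥ V_ov = 1.94 V, the device is in saturation.
I_D = ½ k_n V_ov² = 0.5 × 6.4 × 1.94² = 12 mA.

Saturation; I_D = 12.0 mA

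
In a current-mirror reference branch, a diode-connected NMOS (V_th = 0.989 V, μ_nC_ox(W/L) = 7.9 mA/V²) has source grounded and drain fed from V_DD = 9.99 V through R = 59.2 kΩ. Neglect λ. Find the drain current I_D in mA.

I_D = 0.149 mA

With gate tied to drain, V_GS = V_DS ≥ V_GS − V_th, so the device is in saturation.
KCL at the drain: ½ k_n (V_GS − V_th)² = (V_DD − V_GS)/R.
Let x = V_GS − 0.989. Then 234 x² + x − 9.001 = 0, giving x = 0.194 V (positive root), so V_GS = 1.18 V.
I_D = (V_DD − V_GS)/R = (9.99 − 1.18) / 59.2 = 0.149 mA.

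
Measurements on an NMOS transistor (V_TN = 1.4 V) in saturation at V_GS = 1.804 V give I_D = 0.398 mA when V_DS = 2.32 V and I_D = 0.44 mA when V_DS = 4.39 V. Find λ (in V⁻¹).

With V_GS fixed, I_D ∝ (1 + λ V_DS) in saturation, so I_D2/I_D1 = (1 + λ V_DS2)/(1 + λ V_DS1).
0.44/0.398 = 1.106 = (1 + 4.39 λ)/(1 + 2.32 λ).
Solving: λ (I_D1 V_DS2 − I_D2 V_DS1) = I_D2 − I_D1, so λ = (0.44 − 0.398) / (0.398 × 4.39 − 0.44 × 2.32) = 0.042 / 0.726 = 0.0578 V⁻¹.

λ = 0.0578 V⁻¹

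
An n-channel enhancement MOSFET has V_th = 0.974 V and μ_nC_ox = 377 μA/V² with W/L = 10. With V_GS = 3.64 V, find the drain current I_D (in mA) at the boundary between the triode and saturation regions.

At the boundary V_DS = V_ov = V_GS − V_th = 3.64 − 0.974 = 2.67 V.
k_n = μ_nC_ox · (W/L) = 3.77 mA/V².
I_D = ½ k_n V_ov² = 0.5 × 3.77 × 2.67² = 13.4 mA.

I_D = 13.4 mA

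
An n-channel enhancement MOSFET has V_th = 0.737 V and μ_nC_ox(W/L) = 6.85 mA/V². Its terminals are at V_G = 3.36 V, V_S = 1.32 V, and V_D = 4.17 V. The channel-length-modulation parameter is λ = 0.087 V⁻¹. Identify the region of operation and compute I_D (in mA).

V_GS = V_G − V_S = 3.36 − 1.32 = 2.04 V; V_DS = V_D − V_S = 4.17 − 1.32 = 2.85 V.
V_ov = V_GS − V_th = 2.04 − 0.737 = 1.3 V.
Since V_DS = 2.85 V ≥ V_ov = 1.3 V, the device is in saturation.
I_D = ½ k_n V_ov² (1 + λ V_DS) = 0.5 × 6.85 × 1.3² × (1 + 0.087 × 2.85) = 7.26 mA.

Saturation; I_D = 7.26 mA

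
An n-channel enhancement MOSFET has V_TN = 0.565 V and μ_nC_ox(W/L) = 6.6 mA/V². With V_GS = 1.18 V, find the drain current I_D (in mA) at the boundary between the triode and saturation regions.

At the boundary V_DS = V_ov = V_GS − V_TN = 1.18 − 0.565 = 0.615 V.
I_D = ½ k_n V_ov² = 0.5 × 6.6 × 0.615² = 1.25 mA.

I_D = 1.25 mA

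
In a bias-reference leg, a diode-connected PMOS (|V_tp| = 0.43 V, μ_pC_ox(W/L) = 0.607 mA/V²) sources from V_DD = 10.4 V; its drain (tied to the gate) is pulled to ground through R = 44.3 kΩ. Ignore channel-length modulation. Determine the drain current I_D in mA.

With gate tied to drain, V_SG = V_SD ≥ V_SG − |V_tp|, so the device is in saturation.
KCL at the drain: ½ k_p (V_SG − |V_tp|)² = (V_DD − V_SG)/R.
Let x = V_SG − 0.43. Then 13.4 x² + x − 9.97 = 0, giving x = 0.825 V (positive root), so V_SG = 1.25 V.
I_D = (V_DD − V_SG)/R = (10.4 − 1.25) / 44.3 = 0.206 mA.

I_D = 0.206 mA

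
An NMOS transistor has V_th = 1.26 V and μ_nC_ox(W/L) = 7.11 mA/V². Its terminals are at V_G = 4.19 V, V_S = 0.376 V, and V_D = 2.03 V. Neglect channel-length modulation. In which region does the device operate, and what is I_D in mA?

Triode; I_D = 20.3 mA

V_GS = V_G − V_S = 4.19 − 0.376 = 3.81 V; V_DS = V_D − V_S = 2.03 − 0.376 = 1.65 V.
V_ov = V_GS − V_th = 3.81 − 1.26 = 2.55 V.
Since V_DS = 1.65 V < V_ov = 2.55 V, the device is in the triode region.
I_D = k_n [V_ov · V_DS − ½ V_DS²] = 7.11 × [2.55 × 1.65 − 0.5 × 1.65²] = 20.3 mA.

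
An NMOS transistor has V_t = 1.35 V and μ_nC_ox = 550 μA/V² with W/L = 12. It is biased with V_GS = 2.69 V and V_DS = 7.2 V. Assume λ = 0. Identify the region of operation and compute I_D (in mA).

Saturation; I_D = 5.93 mA

k_n = μ_nC_ox · (W/L) = 6.6 mA/V².
V_ov = V_GS − V_t = 2.69 − 1.35 = 1.34 V.
Since V_DS = 7.2 V ≥ V_ov = 1.34 V, the device is in saturation.
I_D = ½ k_n V_ov² = 0.5 × 6.6 × 1.34² = 5.93 mA.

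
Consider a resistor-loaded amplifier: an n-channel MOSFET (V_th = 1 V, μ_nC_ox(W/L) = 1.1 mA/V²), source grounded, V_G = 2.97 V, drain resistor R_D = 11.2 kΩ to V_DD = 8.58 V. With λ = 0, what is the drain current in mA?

V_GS = V_G = 2.97 V, so V_ov = 2.97 − 1 = 1.97 V.
Assume saturation: I_D = ½ k_n V_ov² = 0.5 × 1.1 × 1.97² = 2.13 mA, giving V_DS = V_DD − I_D R_D = 8.58 − 2.13 × 11.2 = -15.3 V.
But -15.3 V < V_ov = 1.97 V, so the device is actually in triode.
In triode I_D = k_n[V_ov V_DS − ½ V_DS²] and I_D = (V_DD − V_DS)/R_D. Equating: 6.16 V_DS² − 25.27 V_DS + 8.58 = 0, giving V_DS = 0.374 V (the root below V_ov).
I_D = (8.58 − 0.374) / 11.2 = 0.733 mA.

I_D = 0.733 mA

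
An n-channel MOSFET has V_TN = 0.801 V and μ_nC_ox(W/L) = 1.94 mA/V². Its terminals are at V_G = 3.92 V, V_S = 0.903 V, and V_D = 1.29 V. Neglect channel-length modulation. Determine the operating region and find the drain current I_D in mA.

V_GS = V_G − V_S = 3.92 − 0.903 = 3.02 V; V_DS = V_D − V_S = 1.29 − 0.903 = 0.387 V.
V_ov = V_GS − V_TN = 3.02 − 0.801 = 2.22 V.
Since V_DS = 0.387 V < V_ov = 2.22 V, the device is in the triode region.
I_D = k_n [V_ov · V_DS − ½ V_DS²] = 1.94 × [2.22 × 0.387 − 0.5 × 0.387²] = 1.52 mA.

Triode; I_D = 1.52 mA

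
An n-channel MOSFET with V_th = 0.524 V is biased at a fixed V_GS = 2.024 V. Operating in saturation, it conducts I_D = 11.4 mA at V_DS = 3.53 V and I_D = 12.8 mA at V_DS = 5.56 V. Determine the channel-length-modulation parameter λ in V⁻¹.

With V_GS fixed, I_D ∝ (1 + λ V_DS) in saturation, so I_D2/I_D1 = (1 + λ V_DS2)/(1 + λ V_DS1).
12.8/11.4 = 1.123 = (1 + 5.56 λ)/(1 + 3.53 λ).
Solving: λ (I_D1 V_DS2 − I_D2 V_DS1) = I_D2 − I_D1, so λ = (12.8 − 11.4) / (11.4 × 5.56 − 12.8 × 3.53) = 1.4 / 18.2 = 0.0769 V⁻¹.

λ = 0.0769 V⁻¹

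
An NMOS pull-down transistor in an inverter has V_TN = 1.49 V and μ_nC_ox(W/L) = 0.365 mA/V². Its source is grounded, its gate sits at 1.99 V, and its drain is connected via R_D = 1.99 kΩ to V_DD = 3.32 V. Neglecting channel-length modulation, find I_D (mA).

I_D = 0.0456 mA

V_GS = V_G = 1.99 V, so V_ov = 1.99 − 1.49 = 0.5 V.
Assume saturation: I_D = ½ k_n V_ov² = 0.5 × 0.365 × 0.5² = 0.0456 mA, giving V_DS = V_DD − I_D R_D = 3.32 − 0.0456 × 1.99 = 3.23 V.
V_DS = 3.23 V ≥ V_ov = 0.5 V, confirming saturation.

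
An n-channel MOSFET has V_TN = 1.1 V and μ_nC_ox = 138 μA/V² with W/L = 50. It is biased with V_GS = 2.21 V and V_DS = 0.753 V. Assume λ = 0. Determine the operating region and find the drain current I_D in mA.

k_n = μ_nC_ox · (W/L) = 6.9 mA/V².
V_ov = V_GS − V_TN = 2.21 − 1.1 = 1.11 V.
Since V_DS = 0.753 V < V_ov = 1.11 V, the device is in the triode region.
I_D = k_n [V_ov · V_DS − ½ V_DS²] = 6.9 × [1.11 × 0.753 − 0.5 × 0.753²] = 3.81 mA.

Triode; I_D = 3.81 mA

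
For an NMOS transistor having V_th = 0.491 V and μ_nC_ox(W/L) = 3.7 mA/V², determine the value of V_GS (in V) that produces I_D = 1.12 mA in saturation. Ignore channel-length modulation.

In saturation I_D = ½ k_n (V_GS − V_th)², so V_GS − V_th = √(2 I_D / k_n) = √(2 × 1.12 / 3.7) = 0.778 V.
V_GS = 0.491 + 0.778 = 1.27 V.

V_GS = 1.27 V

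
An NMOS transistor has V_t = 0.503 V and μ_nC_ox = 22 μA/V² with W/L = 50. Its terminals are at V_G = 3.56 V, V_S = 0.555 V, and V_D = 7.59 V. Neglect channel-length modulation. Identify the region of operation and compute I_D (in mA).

V_GS = V_G − V_S = 3.56 − 0.555 = 3 V; V_DS = V_D − V_S = 7.59 − 0.555 = 7.04 V.
k_n = μ_nC_ox · (W/L) = 1.1 mA/V².
V_ov = V_GS − V_t = 3 − 0.503 = 2.5 V.
Since V_DS = 7.04 V ≥ V_ov = 2.5 V, the device is in saturation.
I_D = ½ k_n V_ov² = 0.5 × 1.1 × 2.5² = 3.44 mA.

Saturation; I_D = 3.44 mA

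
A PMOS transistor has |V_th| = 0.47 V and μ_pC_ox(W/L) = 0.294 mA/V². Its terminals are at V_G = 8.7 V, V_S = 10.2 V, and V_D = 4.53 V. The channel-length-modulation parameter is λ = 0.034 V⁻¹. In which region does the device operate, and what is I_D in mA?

V_SG = V_S − V_G = 10.2 − 8.7 = 1.5 V; V_SD = V_S − V_D = 10.2 − 4.53 = 5.67 V.
V_ov = V_SG − |V_th| = 1.5 − 0.47 = 1.03 V.
Since V_SD = 5.67 V ≥ V_ov = 1.03 V, the device is in saturation.
I_D = ½ k_p V_ov² (1 + λ V_SD) = 0.5 × 0.294 × 1.03² × (1 + 0.034 × 5.67) = 0.186 mA.

Saturation; I_D = 0.186 mA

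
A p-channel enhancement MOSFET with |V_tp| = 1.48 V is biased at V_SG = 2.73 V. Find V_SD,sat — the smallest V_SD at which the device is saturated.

V_SD,sat = 1.25 V

The boundary between triode and saturation is V_SD = V_SG − |V_tp| = V_ov.
V_ov = 2.73 − 1.48 = 1.25 V.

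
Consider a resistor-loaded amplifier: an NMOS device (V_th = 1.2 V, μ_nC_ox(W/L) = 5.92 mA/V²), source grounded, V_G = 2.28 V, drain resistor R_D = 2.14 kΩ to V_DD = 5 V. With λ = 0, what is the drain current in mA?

V_GS = V_G = 2.28 V, so V_ov = 2.28 − 1.2 = 1.08 V.
Assume saturation: I_D = ½ k_n V_ov² = 0.5 × 5.92 × 1.08² = 3.45 mA, giving V_DS = V_DD − I_D R_D = 5 − 3.45 × 2.14 = -2.39 V.
But -2.39 V < V_ov = 1.08 V, so the device is actually in triode.
In triode I_D = k_n[V_ov V_DS − ½ V_DS²] and I_D = (V_DD − V_DS)/R_D. Equating: 6.33 V_DS² − 14.68 V_DS + 5 = 0, giving V_DS = 0.415 V (the root below V_ov).
I_D = (5 − 0.415) / 2.14 = 2.14 mA.

I_D = 2.14 mA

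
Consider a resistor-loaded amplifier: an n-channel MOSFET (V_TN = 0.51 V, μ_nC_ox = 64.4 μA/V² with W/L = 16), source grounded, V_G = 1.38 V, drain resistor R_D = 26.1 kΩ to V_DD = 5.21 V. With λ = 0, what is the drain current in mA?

V_GS = V_G = 1.38 V, so V_ov = 1.38 − 0.51 = 0.87 V.
k_n = μ_nC_ox · (W/L) = 1.03 mA/V².
Assume saturation: I_D = ½ k_n V_ov² = 0.5 × 1.03 × 0.87² = 0.39 mA, giving V_DS = V_DD − I_D R_D = 5.21 − 0.39 × 26.1 = -4.97 V.
But -4.97 V < V_ov = 0.87 V, so the device is actually in triode.
In triode I_D = k_n[V_ov V_DS − ½ V_DS²] and I_D = (V_DD − V_DS)/R_D. Equating: 13.4 V_DS² − 24.4 V_DS + 5.21 = 0, giving V_DS = 0.247 V (the root below V_ov).
I_D = (5.21 − 0.247) / 26.1 = 0.19 mA.

I_D = 0.190 mA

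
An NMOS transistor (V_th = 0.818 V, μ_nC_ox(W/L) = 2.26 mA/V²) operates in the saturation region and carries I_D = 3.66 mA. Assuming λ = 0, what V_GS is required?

In saturation I_D = ½ k_n (V_GS − V_th)², so V_GS − V_th = √(2 I_D / k_n) = √(2 × 3.66 / 2.26) = 1.8 V.
V_GS = 0.818 + 1.8 = 2.62 V.

V_GS = 2.62 V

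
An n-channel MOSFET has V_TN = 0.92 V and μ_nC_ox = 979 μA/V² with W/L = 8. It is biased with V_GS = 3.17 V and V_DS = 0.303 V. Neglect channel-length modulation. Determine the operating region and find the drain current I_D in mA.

k_n = μ_nC_ox · (W/L) = 7.832 mA/V².
V_ov = V_GS − V_TN = 3.17 − 0.92 = 2.25 V.
Since V_DS = 0.303 V < V_ov = 2.25 V, the device is in the triode region.
I_D = k_n [V_ov · V_DS − ½ V_DS²] = 7.832 × [2.25 × 0.303 − 0.5 × 0.303²] = 4.98 mA.

Triode; I_D = 4.98 mA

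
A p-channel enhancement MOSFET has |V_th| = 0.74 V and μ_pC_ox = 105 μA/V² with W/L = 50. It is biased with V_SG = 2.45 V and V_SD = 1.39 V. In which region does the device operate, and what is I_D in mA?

k_p = μ_pC_ox · (W/L) = 5.25 mA/V².
V_ov = V_SG − |V_th| = 2.45 − 0.74 = 1.71 V.
Since V_SD = 1.39 V < V_ov = 1.71 V, the device is in the triode region.
I_D = k_p [V_ov · V_SD − ½ V_SD²] = 5.25 × [1.71 × 1.39 − 0.5 × 1.39²] = 7.41 mA.

Triode; I_D = 7.41 mA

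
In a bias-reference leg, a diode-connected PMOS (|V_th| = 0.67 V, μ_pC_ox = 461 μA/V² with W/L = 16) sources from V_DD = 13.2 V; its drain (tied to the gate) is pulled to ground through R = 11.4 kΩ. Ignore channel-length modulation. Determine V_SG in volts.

With gate tied to drain, V_SG = V_SD ≥ V_SG − |V_th|, so the device is in saturation.
k_p = μ_pC_ox · (W/L) = 7.376 mA/V².
KCL at the drain: ½ k_p (V_SG − |V_th|)² = (V_DD − V_SG)/R.
Let x = V_SG − 0.67. Then 42 x² + x − 12.53 = 0, giving x = 0.534 V (positive root), so V_SG = 1.2 V.
I_D = (V_DD − V_SG)/R = (13.2 − 1.2) / 11.4 = 1.05 mA.

V_SG = 1.20 V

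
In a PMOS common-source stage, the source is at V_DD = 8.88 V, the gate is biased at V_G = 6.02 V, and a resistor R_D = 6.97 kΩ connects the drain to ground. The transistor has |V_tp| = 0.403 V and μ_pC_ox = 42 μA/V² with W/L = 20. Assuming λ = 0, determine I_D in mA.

I_D = 1.18 mA

V_SG = V_DD − V_G = 8.88 − 6.02 = 2.86 V, so V_ov = 2.86 − 0.403 = 2.46 V.
k_p = μ_pC_ox · (W/L) = 0.84 mA/V².
Assume saturation: I_D = ½ k_p V_ov² = 0.5 × 0.84 × 2.46² = 2.54 mA, giving V_SD = V_DD − I_D R_D = 8.88 − 2.54 × 6.97 = -8.79 V.
But -8.79 V < V_ov = 2.46 V, so the device is actually in triode.
In triode I_D = k_p[V_ov V_SD − ½ V_SD²] and I_D = (V_DD − V_SD)/R_D. Equating: 2.93 V_SD² − 15.39 V_SD + 8.88 = 0, giving V_SD = 0.66 V (the root below V_ov).
I_D = (8.88 − 0.66) / 6.97 = 1.18 mA.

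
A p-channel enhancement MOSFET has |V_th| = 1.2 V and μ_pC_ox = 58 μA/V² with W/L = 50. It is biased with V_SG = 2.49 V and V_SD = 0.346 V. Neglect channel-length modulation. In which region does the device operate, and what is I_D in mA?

k_p = μ_pC_ox · (W/L) = 2.9 mA/V².
V_ov = V_SG − |V_th| = 2.49 − 1.2 = 1.29 V.
Since V_SD = 0.346 V < V_ov = 1.29 V, the device is in the triode region.
I_D = k_p [V_ov · V_SD − ½ V_SD²] = 2.9 × [1.29 × 0.346 − 0.5 × 0.346²] = 1.12 mA.

Triode; I_D = 1.12 mA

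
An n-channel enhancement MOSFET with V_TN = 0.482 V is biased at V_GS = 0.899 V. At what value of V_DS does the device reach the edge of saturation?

The boundary between triode and saturation is V_DS = V_GS − V_TN = V_ov.
V_ov = 0.899 − 0.482 = 0.417 V.

V_DS,sat = 0.417 V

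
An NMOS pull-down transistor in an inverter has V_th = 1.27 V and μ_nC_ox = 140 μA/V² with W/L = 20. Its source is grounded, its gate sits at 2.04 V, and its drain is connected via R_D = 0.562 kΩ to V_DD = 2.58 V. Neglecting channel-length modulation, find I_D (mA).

V_GS = V_G = 2.04 V, so V_ov = 2.04 − 1.27 = 0.77 V.
k_n = μ_nC_ox · (W/L) = 2.8 mA/V².
Assume saturation: I_D = ½ k_n V_ov² = 0.5 × 2.8 × 0.77² = 0.83 mA, giving V_DS = V_DD − I_D R_D = 2.58 − 0.83 × 0.562 = 2.11 V.
V_DS = 2.11 V ≥ V_ov = 0.77 V, confirming saturation.

I_D = 0.830 mA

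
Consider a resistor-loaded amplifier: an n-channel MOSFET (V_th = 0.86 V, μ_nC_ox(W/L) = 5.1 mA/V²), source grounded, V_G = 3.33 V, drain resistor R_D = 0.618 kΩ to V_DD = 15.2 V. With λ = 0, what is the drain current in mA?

I_D = 15.6 mA

V_GS = V_G = 3.33 V, so V_ov = 3.33 − 0.86 = 2.47 V.
Assume saturation: I_D = ½ k_n V_ov² = 0.5 × 5.1 × 2.47² = 15.6 mA, giving V_DS = V_DD − I_D R_D = 15.2 − 15.6 × 0.618 = 5.59 V.
V_DS = 5.59 V ≥ V_ov = 2.47 V, confirming saturation.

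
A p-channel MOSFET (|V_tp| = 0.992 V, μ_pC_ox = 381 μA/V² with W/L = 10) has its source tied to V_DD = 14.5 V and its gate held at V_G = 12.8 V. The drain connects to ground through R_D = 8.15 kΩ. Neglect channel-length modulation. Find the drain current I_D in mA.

V_SG = V_DD − V_G = 14.5 − 12.8 = 1.7 V, so V_ov = 1.7 − 0.992 = 0.708 V.
k_p = μ_pC_ox · (W/L) = 3.81 mA/V².
Assume saturation: I_D = ½ k_p V_ov² = 0.5 × 3.81 × 0.708² = 0.955 mA, giving V_SD = V_DD − I_D R_D = 14.5 − 0.955 × 8.15 = 6.72 V.
V_SD = 6.72 V ≥ V_ov = 0.708 V, confirming saturation.

I_D = 0.955 mA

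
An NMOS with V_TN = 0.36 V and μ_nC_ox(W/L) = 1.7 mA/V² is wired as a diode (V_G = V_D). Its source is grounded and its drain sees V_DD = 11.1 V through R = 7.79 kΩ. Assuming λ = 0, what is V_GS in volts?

V_GS = 1.56 V

With gate tied to drain, V_GS = V_DS ≥ V_GS − V_TN, so the device is in saturation.
KCL at the drain: ½ k_n (V_GS − V_TN)² = (V_DD − V_GS)/R.
Let x = V_GS − 0.36. Then 6.62 x² + x − 10.74 = 0, giving x = 1.2 V (positive root), so V_GS = 1.56 V.
I_D = (V_DD − V_GS)/R = (11.1 − 1.56) / 7.79 = 1.22 mA.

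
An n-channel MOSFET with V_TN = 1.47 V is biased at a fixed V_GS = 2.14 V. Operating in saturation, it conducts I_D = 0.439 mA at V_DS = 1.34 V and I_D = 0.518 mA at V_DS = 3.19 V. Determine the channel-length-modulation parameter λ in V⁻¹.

With V_GS fixed, I_D ∝ (1 + λ V_DS) in saturation, so I_D2/I_D1 = (1 + λ V_DS2)/(1 + λ V_DS1).
0.518/0.439 = 1.18 = (1 + 3.19 λ)/(1 + 1.34 λ).
Solving: λ (I_D1 V_DS2 − I_D2 V_DS1) = I_D2 − I_D1, so λ = (0.518 − 0.439) / (0.439 × 3.19 − 0.518 × 1.34) = 0.079 / 0.706 = 0.112 V⁻¹.

λ = 0.112 V⁻¹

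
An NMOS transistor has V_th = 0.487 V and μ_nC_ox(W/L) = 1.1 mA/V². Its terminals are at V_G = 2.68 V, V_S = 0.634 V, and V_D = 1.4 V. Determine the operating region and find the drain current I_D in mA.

V_GS = V_G − V_S = 2.68 − 0.634 = 2.05 V; V_DS = V_D − V_S = 1.4 − 0.634 = 0.766 V.
V_ov = V_GS − V_th = 2.05 − 0.487 = 1.56 V.
Since V_DS = 0.766 V < V_ov = 1.56 V, the device is in the triode region.
I_D = k_n [V_ov · V_DS − ½ V_DS²] = 1.1 × [1.56 × 0.766 − 0.5 × 0.766²] = 0.991 mA.

Triode; I_D = 0.991 mA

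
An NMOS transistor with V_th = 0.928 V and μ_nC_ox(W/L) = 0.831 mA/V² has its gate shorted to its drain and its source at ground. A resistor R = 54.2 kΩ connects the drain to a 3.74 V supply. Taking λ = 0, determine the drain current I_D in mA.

With gate tied to drain, V_GS = V_DS ≥ V_GS − V_th, so the device is in saturation.
KCL at the drain: ½ k_n (V_GS − V_th)² = (V_DD − V_GS)/R.
Let x = V_GS − 0.928. Then 22.5 x² + x − 2.812 = 0, giving x = 0.332 V (positive root), so V_GS = 1.26 V.
I_D = (V_DD − V_GS)/R = (3.74 − 1.26) / 54.2 = 0.0458 mA.

I_D = 0.0458 mA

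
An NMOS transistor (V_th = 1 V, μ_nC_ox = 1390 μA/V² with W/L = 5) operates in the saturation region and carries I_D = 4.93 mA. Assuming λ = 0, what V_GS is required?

V_GS = 2.19 V

k_n = μ_nC_ox · (W/L) = 6.95 mA/V².
In saturation I_D = ½ k_n (V_GS − V_th)², so V_GS − V_th = √(2 I_D / k_n) = √(2 × 4.93 / 6.95) = 1.19 V.
V_GS = 1 + 1.19 = 2.19 V.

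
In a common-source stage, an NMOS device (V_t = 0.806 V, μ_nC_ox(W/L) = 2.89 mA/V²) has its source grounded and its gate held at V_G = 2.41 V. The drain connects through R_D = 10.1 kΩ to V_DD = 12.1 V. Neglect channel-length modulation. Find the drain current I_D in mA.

I_D = 1.17 mA

V_GS = V_G = 2.41 V, so V_ov = 2.41 − 0.806 = 1.6 V.
Assume saturation: I_D = ½ k_n V_ov² = 0.5 × 2.89 × 1.6² = 3.72 mA, giving V_DS = V_DD − I_D R_D = 12.1 − 3.72 × 10.1 = -25.4 V.
But -25.4 V < V_ov = 1.6 V, so the device is actually in triode.
In triode I_D = k_n[V_ov V_DS − ½ V_DS²] and I_D = (V_DD − V_DS)/R_D. Equating: 14.6 V_DS² − 47.82 V_DS + 12.1 = 0, giving V_DS = 0.276 V (the root below V_ov).
I_D = (12.1 − 0.276) / 10.1 = 1.17 mA.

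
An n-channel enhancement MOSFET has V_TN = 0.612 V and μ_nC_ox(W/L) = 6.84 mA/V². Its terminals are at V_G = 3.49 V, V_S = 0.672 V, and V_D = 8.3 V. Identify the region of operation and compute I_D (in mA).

V_GS = V_G − V_S = 3.49 − 0.672 = 2.82 V; V_DS = V_D − V_S = 8.3 − 0.672 = 7.63 V.
V_ov = V_GS − V_TN = 2.82 − 0.612 = 2.21 V.
Since V_DS = 7.63 V ≥ V_ov = 2.21 V, the device is in saturation.
I_D = ½ k_n V_ov² = 0.5 × 6.84 × 2.21² = 16.6 mA.

Saturation; I_D = 16.6 mA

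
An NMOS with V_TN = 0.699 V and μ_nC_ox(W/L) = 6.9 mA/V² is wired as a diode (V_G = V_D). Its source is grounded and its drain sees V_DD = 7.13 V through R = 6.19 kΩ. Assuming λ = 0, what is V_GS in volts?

With gate tied to drain, V_GS = V_DS ≥ V_GS − V_TN, so the device is in saturation.
KCL at the drain: ½ k_n (V_GS − V_TN)² = (V_DD − V_GS)/R.
Let x = V_GS − 0.699. Then 21.4 x² + x − 6.431 = 0, giving x = 0.526 V (positive root), so V_GS = 1.22 V.
I_D = (V_DD − V_GS)/R = (7.13 − 1.22) / 6.19 = 0.954 mA.

V_GS = 1.22 V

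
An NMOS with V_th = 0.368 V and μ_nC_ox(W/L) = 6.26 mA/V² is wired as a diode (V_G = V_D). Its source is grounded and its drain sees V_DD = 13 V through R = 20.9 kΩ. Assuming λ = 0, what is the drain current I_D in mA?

With gate tied to drain, V_GS = V_DS ≥ V_GS − V_th, so the device is in saturation.
KCL at the drain: ½ k_n (V_GS − V_th)² = (V_DD − V_GS)/R.
Let x = V_GS − 0.368. Then 65.4 x² + x − 12.63 = 0, giving x = 0.432 V (positive root), so V_GS = 0.8 V.
I_D = (V_DD − V_GS)/R = (13 − 0.8) / 20.9 = 0.584 mA.

I_D = 0.584 mA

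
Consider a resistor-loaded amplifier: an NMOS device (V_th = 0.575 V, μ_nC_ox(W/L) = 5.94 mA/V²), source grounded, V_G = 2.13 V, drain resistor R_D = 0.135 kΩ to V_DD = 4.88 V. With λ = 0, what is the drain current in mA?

I_D = 7.18 mA

V_GS = V_G = 2.13 V, so V_ov = 2.13 − 0.575 = 1.55 V.
Assume saturation: I_D = ½ k_n V_ov² = 0.5 × 5.94 × 1.55² = 7.18 mA, giving V_DS = V_DD − I_D R_D = 4.88 − 7.18 × 0.135 = 3.91 V.
V_DS = 3.91 V ≥ V_ov = 1.55 V, confirming saturation.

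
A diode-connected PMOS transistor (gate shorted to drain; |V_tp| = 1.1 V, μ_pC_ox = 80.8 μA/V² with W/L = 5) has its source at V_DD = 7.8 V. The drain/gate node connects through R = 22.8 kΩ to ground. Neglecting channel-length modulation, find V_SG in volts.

With gate tied to drain, V_SG = V_SD ≥ V_SG − |V_tp|, so the device is in saturation.
k_p = μ_pC_ox · (W/L) = 0.404 mA/V².
KCL at the drain: ½ k_p (V_SG − |V_tp|)² = (V_DD − V_SG)/R.
Let x = V_SG − 1.1. Then 4.61 x² + x − 6.7 = 0, giving x = 1.1 V (positive root), so V_SG = 2.2 V.
I_D = (V_DD − V_SG)/R = (7.8 − 2.2) / 22.8 = 0.246 mA.

V_SG = 2.20 V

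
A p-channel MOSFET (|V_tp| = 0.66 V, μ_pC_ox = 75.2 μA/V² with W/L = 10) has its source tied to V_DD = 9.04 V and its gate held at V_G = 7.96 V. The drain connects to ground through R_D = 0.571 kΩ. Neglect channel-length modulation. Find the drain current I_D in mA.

I_D = 0.0663 mA

V_SG = V_DD − V_G = 9.04 − 7.96 = 1.08 V, so V_ov = 1.08 − 0.66 = 0.42 V.
k_p = μ_pC_ox · (W/L) = 0.752 mA/V².
Assume saturation: I_D = ½ k_p V_ov² = 0.5 × 0.752 × 0.42² = 0.0663 mA, giving V_SD = V_DD − I_D R_D = 9.04 − 0.0663 × 0.571 = 9 V.
V_SD = 9 V ≥ V_ov = 0.42 V, confirming saturation.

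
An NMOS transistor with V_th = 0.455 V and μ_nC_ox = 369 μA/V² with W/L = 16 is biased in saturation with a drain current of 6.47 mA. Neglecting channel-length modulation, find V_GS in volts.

k_n = μ_nC_ox · (W/L) = 5.904 mA/V².
In saturation I_D = ½ k_n (V_GS − V_th)², so V_GS − V_th = √(2 I_D / k_n) = √(2 × 6.47 / 5.904) = 1.48 V.
V_GS = 0.455 + 1.48 = 1.94 V.

V_GS = 1.94 V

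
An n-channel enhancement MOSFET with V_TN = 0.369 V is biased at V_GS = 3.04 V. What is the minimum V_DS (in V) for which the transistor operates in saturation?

The boundary between triode and saturation is V_DS = V_GS − V_TN = V_ov.
V_ov = 3.04 − 0.369 = 2.67 V.

V_DS,sat = 2.67 V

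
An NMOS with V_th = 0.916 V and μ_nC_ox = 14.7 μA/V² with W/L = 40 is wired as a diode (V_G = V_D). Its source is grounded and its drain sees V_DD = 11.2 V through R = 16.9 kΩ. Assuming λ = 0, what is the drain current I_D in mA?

I_D = 0.529 mA

With gate tied to drain, V_GS = V_DS ≥ V_GS − V_th, so the device is in saturation.
k_n = μ_nC_ox · (W/L) = 0.588 mA/V².
KCL at the drain: ½ k_n (V_GS − V_th)² = (V_DD − V_GS)/R.
Let x = V_GS − 0.916. Then 4.97 x² + x − 10.28 = 0, giving x = 1.34 V (positive root), so V_GS = 2.26 V.
I_D = (V_DD − V_GS)/R = (11.2 − 2.26) / 16.9 = 0.529 mA.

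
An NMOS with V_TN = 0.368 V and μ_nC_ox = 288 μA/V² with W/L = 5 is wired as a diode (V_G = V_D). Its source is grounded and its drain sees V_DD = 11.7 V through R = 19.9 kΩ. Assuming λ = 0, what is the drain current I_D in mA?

With gate tied to drain, V_GS = V_DS ≥ V_GS − V_TN, so the device is in saturation.
k_n = μ_nC_ox · (W/L) = 1.44 mA/V².
KCL at the drain: ½ k_n (V_GS − V_TN)² = (V_DD − V_GS)/R.
Let x = V_GS − 0.368. Then 14.3 x² + x − 11.33 = 0, giving x = 0.855 V (positive root), so V_GS = 1.22 V.
I_D = (V_DD − V_GS)/R = (11.7 − 1.22) / 19.9 = 0.526 mA.

I_D = 0.526 mA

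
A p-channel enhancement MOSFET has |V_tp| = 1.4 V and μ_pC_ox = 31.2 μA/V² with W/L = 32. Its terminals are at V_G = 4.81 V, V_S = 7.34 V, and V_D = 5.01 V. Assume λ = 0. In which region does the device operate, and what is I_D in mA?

V_SG = V_S − V_G = 7.34 − 4.81 = 2.53 V; V_SD = V_S − V_D = 7.34 − 5.01 = 2.33 V.
k_p = μ_pC_ox · (W/L) = 0.9984 mA/V².
V_ov = V_SG − |V_tp| = 2.53 − 1.4 = 1.13 V.
Since V_SD = 2.33 V ≥ V_ov = 1.13 V, the device is in saturation.
I_D = ½ k_p V_ov² = 0.5 × 0.9984 × 1.13² = 0.637 mA.

Saturation; I_D = 0.637 mA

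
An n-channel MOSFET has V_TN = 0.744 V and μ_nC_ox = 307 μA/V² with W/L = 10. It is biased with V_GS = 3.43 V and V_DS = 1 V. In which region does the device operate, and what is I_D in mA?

Triode; I_D = 6.71 mA

k_n = μ_nC_ox · (W/L) = 3.07 mA/V².
V_ov = V_GS − V_TN = 3.43 − 0.744 = 2.69 V.
Since V_DS = 1 V < V_ov = 2.69 V, the device is in the triode region.
I_D = k_n [V_ov · V_DS − ½ V_DS²] = 3.07 × [2.69 × 1 − 0.5 × 1²] = 6.71 mA.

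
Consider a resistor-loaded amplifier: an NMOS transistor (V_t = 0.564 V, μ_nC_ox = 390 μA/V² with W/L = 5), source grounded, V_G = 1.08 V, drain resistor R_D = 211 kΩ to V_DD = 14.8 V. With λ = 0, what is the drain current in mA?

I_D = 0.0698 mA

V_GS = V_G = 1.08 V, so V_ov = 1.08 − 0.564 = 0.516 V.
k_n = μ_nC_ox · (W/L) = 1.95 mA/V².
Assume saturation: I_D = ½ k_n V_ov² = 0.5 × 1.95 × 0.516² = 0.26 mA, giving V_DS = V_DD − I_D R_D = 14.8 − 0.26 × 211 = -40 V.
But -40 V < V_ov = 0.516 V, so the device is actually in triode.
In triode I_D = k_n[V_ov V_DS − ½ V_DS²] and I_D = (V_DD − V_DS)/R_D. Equating: 206 V_DS² − 213.3 V_DS + 14.8 = 0, giving V_DS = 0.0748 V (the root below V_ov).
I_D = (14.8 − 0.0748) / 211 = 0.0698 mA.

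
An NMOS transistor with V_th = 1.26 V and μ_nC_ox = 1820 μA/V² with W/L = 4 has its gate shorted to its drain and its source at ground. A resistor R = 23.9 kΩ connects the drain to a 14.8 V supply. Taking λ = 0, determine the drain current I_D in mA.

With gate tied to drain, V_GS = V_DS ≥ V_GS − V_th, so the device is in saturation.
k_n = μ_nC_ox · (W/L) = 7.28 mA/V².
KCL at the drain: ½ k_n (V_GS − V_th)² = (V_DD − V_GS)/R.
Let x = V_GS − 1.26. Then 87 x² + x − 13.54 = 0, giving x = 0.389 V (positive root), so V_GS = 1.65 V.
I_D = (V_DD − V_GS)/R = (14.8 − 1.65) / 23.9 = 0.55 mA.

I_D = 0.550 mA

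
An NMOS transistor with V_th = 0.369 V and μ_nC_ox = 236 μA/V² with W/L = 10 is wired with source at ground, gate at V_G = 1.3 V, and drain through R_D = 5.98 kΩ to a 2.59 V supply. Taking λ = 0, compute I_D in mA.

I_D = 0.399 mA

V_GS = V_G = 1.3 V, so V_ov = 1.3 − 0.369 = 0.931 V.
k_n = μ_nC_ox · (W/L) = 2.36 mA/V².
Assume saturation: I_D = ½ k_n V_ov² = 0.5 × 2.36 × 0.931² = 1.02 mA, giving V_DS = V_DD − I_D R_D = 2.59 − 1.02 × 5.98 = -3.53 V.
But -3.53 V < V_ov = 0.931 V, so the device is actually in triode.
In triode I_D = k_n[V_ov V_DS − ½ V_DS²] and I_D = (V_DD − V_DS)/R_D. Equating: 7.06 V_DS² − 14.14 V_DS + 2.59 = 0, giving V_DS = 0.204 V (the root below V_ov).
I_D = (2.59 − 0.204) / 5.98 = 0.399 mA.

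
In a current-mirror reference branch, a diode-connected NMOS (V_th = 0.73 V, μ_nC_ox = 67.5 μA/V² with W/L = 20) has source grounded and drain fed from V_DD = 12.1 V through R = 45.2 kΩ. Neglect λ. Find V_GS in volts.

V_GS = 1.32 V

With gate tied to drain, V_GS = V_DS ≥ V_GS − V_th, so the device is in saturation.
k_n = μ_nC_ox · (W/L) = 1.35 mA/V².
KCL at the drain: ½ k_n (V_GS − V_th)² = (V_DD − V_GS)/R.
Let x = V_GS − 0.73. Then 30.5 x² + x − 11.37 = 0, giving x = 0.594 V (positive root), so V_GS = 1.32 V.
I_D = (V_DD − V_GS)/R = (12.1 − 1.32) / 45.2 = 0.238 mA.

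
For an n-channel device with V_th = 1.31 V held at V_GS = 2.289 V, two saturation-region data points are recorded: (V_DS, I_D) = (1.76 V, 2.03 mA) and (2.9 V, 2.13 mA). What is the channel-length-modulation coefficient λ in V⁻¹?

With V_GS fixed, I_D ∝ (1 + λ V_DS) in saturation, so I_D2/I_D1 = (1 + λ V_DS2)/(1 + λ V_DS1).
2.13/2.03 = 1.049 = (1 + 2.9 λ)/(1 + 1.76 λ).
Solving: λ (I_D1 V_DS2 − I_D2 V_DS1) = I_D2 − I_D1, so λ = (2.13 − 2.03) / (2.03 × 2.9 − 2.13 × 1.76) = 0.1 / 2.14 = 0.0468 V⁻¹.

λ = 0.0468 V⁻¹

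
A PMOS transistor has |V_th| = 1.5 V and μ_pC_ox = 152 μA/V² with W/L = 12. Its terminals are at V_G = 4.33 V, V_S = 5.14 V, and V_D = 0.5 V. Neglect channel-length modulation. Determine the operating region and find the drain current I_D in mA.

V_SG = V_S − V_G = 5.14 − 4.33 = 0.81 V; V_SD = V_S − V_D = 5.14 − 0.5 = 4.64 V.
V_SG = 0.81 V < |V_th| = 1.5 V, so the transistor is in cutoff.

Cutoff; I_D = 0 mA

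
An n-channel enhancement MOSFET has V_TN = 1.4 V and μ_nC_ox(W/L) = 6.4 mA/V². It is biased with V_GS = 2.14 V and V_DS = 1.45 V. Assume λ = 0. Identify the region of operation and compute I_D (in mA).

V_ov = V_GS − V_TN = 2.14 − 1.4 = 0.74 V.
Since V_DS = 1.45 V ≥ V_ov = 0.74 V, the device is in saturation.
I_D = ½ k_n V_ov² = 0.5 × 6.4 × 0.74² = 1.75 mA.

Saturation; I_D = 1.75 mA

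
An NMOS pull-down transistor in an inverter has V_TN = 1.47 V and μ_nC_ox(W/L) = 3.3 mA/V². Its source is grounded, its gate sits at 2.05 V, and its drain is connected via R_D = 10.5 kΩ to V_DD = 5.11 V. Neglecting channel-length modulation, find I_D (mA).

V_GS = V_G = 2.05 V, so V_ov = 2.05 − 1.47 = 0.58 V.
Assume saturation: I_D = ½ k_n V_ov² = 0.5 × 3.3 × 0.58² = 0.555 mA, giving V_DS = V_DD − I_D R_D = 5.11 − 0.555 × 10.5 = -0.718 V.
But -0.718 V < V_ov = 0.58 V, so the device is actually in triode.
In triode I_D = k_n[V_ov V_DS − ½ V_DS²] and I_D = (V_DD − V_DS)/R_D. Equating: 17.3 V_DS² − 21.1 V_DS + 5.11 = 0, giving V_DS = 0.334 V (the root below V_ov).
I_D = (5.11 − 0.334) / 10.5 = 0.455 mA.

I_D = 0.455 mA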